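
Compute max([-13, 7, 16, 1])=16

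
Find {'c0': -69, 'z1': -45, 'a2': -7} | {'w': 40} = {'c0': -69, 'z1': -45, 'a2': -7, 'w': 40}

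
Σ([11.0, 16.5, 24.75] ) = 52.25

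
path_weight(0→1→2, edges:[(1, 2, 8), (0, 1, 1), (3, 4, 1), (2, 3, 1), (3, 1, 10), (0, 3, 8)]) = w(0→1)=1 + w(1→2)=8
= 9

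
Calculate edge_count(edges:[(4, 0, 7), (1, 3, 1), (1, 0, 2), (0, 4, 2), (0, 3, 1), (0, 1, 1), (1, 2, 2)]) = 7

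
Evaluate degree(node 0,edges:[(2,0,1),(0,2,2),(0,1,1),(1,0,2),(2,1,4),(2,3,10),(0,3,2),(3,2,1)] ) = 5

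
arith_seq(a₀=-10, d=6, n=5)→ [-10, -4, 2, 8, 14]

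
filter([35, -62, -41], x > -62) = [35, -41]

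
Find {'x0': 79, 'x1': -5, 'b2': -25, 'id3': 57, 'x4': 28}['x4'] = 28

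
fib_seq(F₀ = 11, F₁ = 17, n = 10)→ F_2 = F_1 + F_0 = 28
F_3 = F_2 + F_1 = 45
F_4 = F_3 + F_2 = 73
...
= [11, 17, 28, 45, 73, 118, 191, 309, 500, 809]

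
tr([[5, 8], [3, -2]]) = 3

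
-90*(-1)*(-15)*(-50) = 67500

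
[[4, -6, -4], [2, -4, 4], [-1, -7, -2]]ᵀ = [[4, 2, -1], [-6, -4, -7], [-4, 4, -2]]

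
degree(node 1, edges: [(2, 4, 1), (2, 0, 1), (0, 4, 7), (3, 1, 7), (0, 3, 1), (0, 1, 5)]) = incident: (3,1), (0,1)
= 2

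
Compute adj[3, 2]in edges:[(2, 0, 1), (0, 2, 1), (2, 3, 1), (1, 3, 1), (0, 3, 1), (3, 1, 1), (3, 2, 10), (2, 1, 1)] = 10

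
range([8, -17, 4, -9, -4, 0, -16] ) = 25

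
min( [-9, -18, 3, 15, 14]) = -18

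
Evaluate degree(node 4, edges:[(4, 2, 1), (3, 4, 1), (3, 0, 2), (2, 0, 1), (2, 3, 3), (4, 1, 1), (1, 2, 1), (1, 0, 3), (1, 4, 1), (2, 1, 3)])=incident: (4,2), (3,4), (4,1), (1,4)
= 4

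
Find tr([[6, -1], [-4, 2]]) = diagonal: 6 + 2
= 8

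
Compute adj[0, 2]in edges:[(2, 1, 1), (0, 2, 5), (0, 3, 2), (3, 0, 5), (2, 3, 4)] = 5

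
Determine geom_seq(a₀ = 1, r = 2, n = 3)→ a_0 = 1*2^0 = 1
a_1 = 1*2^1 = 2
a_2 = 1*2^2 = 4
= [1, 2, 4]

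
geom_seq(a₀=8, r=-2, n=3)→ [8, -16, 32]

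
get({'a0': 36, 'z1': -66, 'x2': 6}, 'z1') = -66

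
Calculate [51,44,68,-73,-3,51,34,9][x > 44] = [51, 68, 51]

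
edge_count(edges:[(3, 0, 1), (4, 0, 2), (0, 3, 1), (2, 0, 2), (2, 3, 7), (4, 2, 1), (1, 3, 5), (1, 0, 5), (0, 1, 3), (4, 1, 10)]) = 10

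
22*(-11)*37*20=-179080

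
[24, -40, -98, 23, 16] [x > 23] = [24]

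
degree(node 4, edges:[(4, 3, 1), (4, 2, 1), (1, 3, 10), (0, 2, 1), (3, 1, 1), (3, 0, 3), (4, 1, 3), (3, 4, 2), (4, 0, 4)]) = 5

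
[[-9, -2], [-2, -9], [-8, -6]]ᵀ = [[-9, -2, -8], [-2, -9, -6]]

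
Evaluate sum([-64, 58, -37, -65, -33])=-141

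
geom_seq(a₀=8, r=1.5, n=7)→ [8.0, 12.0, 18.0, 27.0, 40.5, 60.75, 91.125]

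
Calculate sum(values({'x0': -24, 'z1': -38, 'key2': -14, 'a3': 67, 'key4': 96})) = (-24) + (-38) + (-14) + 67 + 96
= 87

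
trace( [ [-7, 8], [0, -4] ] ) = -11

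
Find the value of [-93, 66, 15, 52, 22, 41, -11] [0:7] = [-93, 66, 15, 52, 22, 41, -11]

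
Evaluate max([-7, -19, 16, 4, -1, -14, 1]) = 16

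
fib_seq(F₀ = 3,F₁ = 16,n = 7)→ F_2 = F_1 + F_0 = 19
F_3 = F_2 + F_1 = 35
F_4 = F_3 + F_2 = 54
...
= [3, 16, 19, 35, 54, 89, 143]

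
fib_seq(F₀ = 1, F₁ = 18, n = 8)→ F_2 = F_1 + F_0 = 19
F_3 = F_2 + F_1 = 37
F_4 = F_3 + F_2 = 56
...
= [1, 18, 19, 37, 56, 93, 149, 242]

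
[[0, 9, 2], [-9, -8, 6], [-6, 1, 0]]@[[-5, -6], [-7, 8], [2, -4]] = [[-59, 64], [113, -34], [23, 44]]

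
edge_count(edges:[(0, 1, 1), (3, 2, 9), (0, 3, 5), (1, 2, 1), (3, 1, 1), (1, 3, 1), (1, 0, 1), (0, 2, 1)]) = 8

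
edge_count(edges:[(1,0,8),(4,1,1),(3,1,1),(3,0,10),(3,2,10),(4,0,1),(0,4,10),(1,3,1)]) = 8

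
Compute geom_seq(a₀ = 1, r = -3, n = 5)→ a_0 = 1*(-3)^0 = 1
a_1 = 1*(-3)^1 = -3
a_2 = 1*(-3)^2 = 9
...
= [1, -3, 9, -27, 81]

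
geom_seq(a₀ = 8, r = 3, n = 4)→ a_0 = 8*3^0 = 8
a_1 = 8*3^1 = 24
a_2 = 8*3^2 = 72
...
= [8, 24, 72, 216]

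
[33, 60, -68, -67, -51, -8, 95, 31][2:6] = [-68, -67, -51, -8]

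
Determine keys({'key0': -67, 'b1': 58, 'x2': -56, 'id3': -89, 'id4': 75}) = ['key0', 'b1', 'x2', 'id3', 'id4']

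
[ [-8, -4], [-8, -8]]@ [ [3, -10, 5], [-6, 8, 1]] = C[0][0] = (-8)*(3) + (-4)*(-6) = 0
C[0][1] = (-8)*(-10) + (-4)*(8) = 48
C[0][2] = (-8)*(5) + (-4)*(1) = -44
C[1][0] = (-8)*(3) + (-8)*(-6) = 24
C[1][1] = (-8)*(-10) + (-8)*(8) = 16
C[1][2] = (-8)*(5) + (-8)*(1) = -48
= [[0, 48, -44], [24, 16, -48]]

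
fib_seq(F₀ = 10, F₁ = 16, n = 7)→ [10, 16, 26, 42, 68, 110, 178]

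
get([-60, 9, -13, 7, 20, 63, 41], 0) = -60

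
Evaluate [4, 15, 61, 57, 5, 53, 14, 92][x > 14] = keep x where x > 14: 4✗, 15✓, 61✓, 57✓, 5✗, 53✓, 14✗, 92✓
= [15, 61, 57, 53, 92]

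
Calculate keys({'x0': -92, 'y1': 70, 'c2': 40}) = ['x0', 'y1', 'c2']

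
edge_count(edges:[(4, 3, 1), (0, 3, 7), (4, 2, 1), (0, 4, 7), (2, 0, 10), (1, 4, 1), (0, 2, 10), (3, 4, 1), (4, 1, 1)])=9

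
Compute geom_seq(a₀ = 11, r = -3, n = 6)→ [11, -33, 99, -297, 891, -2673]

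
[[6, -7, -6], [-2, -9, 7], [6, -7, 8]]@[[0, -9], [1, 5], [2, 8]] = [[-19, -137], [5, 29], [9, -25]]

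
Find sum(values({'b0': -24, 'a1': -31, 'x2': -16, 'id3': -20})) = (-24) + (-31) + (-16) + (-20)
= -91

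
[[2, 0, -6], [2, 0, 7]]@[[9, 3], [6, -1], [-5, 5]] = [[48, -24], [-17, 41]]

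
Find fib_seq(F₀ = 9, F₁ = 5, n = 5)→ F_2 = F_1 + F_0 = 14
F_3 = F_2 + F_1 = 19
F_4 = F_3 + F_2 = 33
= [9, 5, 14, 19, 33]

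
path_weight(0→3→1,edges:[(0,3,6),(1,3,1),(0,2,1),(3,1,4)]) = 10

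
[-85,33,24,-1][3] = -1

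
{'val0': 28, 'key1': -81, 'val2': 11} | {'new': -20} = {'val0': 28, 'key1': -81, 'val2': 11, 'new': -20}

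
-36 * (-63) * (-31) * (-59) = 4148172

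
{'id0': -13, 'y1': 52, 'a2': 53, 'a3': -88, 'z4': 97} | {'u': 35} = {'id0': -13, 'y1': 52, 'a2': 53, 'a3': -88, 'z4': 97, 'u': 35}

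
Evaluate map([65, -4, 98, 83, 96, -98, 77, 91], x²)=[4225, 16, 9604, 6889, 9216, 9604, 5929, 8281]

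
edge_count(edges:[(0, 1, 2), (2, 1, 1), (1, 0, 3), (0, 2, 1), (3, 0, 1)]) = 5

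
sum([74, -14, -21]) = 74 + (-14) + (-21)
= 39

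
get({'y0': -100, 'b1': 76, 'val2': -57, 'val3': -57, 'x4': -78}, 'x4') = -78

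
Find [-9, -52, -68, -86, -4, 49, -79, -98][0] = -9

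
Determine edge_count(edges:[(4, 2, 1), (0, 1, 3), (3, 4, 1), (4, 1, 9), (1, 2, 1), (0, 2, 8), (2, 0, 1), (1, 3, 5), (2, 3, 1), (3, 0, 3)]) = 10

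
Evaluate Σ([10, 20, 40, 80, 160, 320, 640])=10 + 20 + 40 + 80 + 160 + 320 + 640
= 1270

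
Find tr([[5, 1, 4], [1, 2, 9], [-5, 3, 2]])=9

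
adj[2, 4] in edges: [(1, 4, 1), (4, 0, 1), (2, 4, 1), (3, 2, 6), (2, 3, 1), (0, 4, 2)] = 1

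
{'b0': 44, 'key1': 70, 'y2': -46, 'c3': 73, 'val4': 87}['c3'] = 73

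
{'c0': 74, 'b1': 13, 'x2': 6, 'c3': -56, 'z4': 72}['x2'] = 6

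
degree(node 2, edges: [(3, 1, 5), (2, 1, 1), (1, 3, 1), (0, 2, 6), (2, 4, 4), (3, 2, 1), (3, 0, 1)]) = incident: (2,1), (0,2), (2,4), (3,2)
= 4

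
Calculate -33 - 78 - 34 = -145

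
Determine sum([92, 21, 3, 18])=92 + 21 + 3 + 18
= 134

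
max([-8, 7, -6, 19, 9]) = 19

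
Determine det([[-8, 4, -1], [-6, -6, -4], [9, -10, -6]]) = (1)*(-8)*det([[-6, -4], [-10, -6]]) + (-1)*(4)*det([[-6, -4], [9, -6]]) + (1)*(-1)*det([[-6, -6], [9, -10]])
= 32 + -288 + -114
= -370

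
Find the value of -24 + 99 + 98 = 173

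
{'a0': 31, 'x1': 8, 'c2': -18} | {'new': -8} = {'a0': 31, 'x1': 8, 'c2': -18, 'new': -8}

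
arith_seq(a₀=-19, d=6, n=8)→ a_0 = -19 + 0*6 = -19
a_1 = -19 + 1*6 = -13
a_2 = -19 + 2*6 = -7
...
= [-19, -13, -7, -1, 5, 11, 17, 23]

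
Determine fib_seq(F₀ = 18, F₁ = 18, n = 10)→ F_2 = F_1 + F_0 = 36
F_3 = F_2 + F_1 = 54
F_4 = F_3 + F_2 = 90
...
= [18, 18, 36, 54, 90, 144, 234, 378, 612, 990]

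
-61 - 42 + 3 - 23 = -123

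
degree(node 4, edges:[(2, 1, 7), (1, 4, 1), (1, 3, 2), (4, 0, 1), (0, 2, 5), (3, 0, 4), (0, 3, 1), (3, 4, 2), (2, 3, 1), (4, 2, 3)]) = 4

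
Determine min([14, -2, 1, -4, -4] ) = -4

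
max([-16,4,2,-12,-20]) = 4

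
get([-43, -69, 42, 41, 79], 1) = -69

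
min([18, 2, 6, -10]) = -10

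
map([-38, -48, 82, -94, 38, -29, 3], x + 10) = [-28, -38, 92, -84, 48, -19, 13]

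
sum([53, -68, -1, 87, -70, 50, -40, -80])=53 + (-68) + (-1) + 87 + (-70) + 50 + (-40) + (-80)
= -69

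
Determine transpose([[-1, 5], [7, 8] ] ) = [[-1, 7], [5, 8]]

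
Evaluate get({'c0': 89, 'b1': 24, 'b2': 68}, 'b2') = 68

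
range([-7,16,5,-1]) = 23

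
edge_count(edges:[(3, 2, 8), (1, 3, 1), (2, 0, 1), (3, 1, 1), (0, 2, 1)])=5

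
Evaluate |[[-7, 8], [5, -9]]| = 23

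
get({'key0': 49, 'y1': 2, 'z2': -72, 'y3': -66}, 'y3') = -66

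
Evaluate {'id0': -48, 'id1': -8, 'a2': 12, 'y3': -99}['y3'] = -99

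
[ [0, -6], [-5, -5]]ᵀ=[[0, -5], [-6, -5]]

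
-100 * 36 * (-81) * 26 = 7581600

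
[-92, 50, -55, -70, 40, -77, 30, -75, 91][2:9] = [-55, -70, 40, -77, 30, -75, 91]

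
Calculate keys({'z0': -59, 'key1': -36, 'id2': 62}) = ['z0', 'key1', 'id2']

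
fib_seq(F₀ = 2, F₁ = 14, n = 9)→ F_2 = F_1 + F_0 = 16
F_3 = F_2 + F_1 = 30
F_4 = F_3 + F_2 = 46
...
= [2, 14, 16, 30, 46, 76, 122, 198, 320]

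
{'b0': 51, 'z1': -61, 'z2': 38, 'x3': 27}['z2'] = 38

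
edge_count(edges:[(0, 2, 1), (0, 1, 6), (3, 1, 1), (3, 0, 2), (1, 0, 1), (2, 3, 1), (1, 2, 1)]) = 7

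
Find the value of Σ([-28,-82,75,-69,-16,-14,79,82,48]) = 75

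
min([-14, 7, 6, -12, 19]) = -14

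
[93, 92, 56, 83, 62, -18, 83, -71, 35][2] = 56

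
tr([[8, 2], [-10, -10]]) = diagonal: 8 + (-10)
= -2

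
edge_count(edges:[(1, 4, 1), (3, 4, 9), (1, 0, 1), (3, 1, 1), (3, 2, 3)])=5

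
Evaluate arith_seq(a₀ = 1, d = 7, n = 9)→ [1, 8, 15, 22, 29, 36, 43, 50, 57]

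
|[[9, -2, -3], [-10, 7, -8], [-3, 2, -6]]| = (1)*(9)*det([[7, -8], [2, -6]]) + (-1)*(-2)*det([[-10, -8], [-3, -6]]) + (1)*(-3)*det([[-10, 7], [-3, 2]])
= -234 + 72 + -3
= -165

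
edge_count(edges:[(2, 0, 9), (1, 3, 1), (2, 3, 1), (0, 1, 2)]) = 4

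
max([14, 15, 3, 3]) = 15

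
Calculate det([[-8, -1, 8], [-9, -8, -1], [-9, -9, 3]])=(1)*(-8)*det([[-8, -1], [-9, 3]]) + (-1)*(-1)*det([[-9, -1], [-9, 3]]) + (1)*(8)*det([[-9, -8], [-9, -9]])
= 264 + -36 + 72
= 300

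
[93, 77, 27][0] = 93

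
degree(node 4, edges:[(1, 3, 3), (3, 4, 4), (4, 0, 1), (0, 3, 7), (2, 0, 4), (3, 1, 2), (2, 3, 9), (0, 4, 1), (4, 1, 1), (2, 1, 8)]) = incident: (3,4), (4,0), (0,4), (4,1)
= 4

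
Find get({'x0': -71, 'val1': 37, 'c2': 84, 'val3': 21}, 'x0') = -71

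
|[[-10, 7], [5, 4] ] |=-75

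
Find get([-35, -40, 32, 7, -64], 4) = -64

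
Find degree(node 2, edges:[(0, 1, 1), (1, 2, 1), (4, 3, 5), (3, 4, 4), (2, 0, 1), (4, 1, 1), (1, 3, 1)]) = 2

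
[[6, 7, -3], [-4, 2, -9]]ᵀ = [[6, -4], [7, 2], [-3, -9]]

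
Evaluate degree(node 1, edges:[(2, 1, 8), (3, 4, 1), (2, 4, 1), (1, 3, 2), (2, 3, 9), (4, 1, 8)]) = 3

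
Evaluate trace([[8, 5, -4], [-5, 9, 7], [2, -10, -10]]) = 7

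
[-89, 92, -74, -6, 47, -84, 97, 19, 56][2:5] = [-74, -6, 47]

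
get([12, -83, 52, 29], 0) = 12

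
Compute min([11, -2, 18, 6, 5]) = -2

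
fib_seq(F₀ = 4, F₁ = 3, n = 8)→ [4, 3, 7, 10, 17, 27, 44, 71]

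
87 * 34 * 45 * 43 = 5723730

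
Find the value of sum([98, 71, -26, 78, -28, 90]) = 283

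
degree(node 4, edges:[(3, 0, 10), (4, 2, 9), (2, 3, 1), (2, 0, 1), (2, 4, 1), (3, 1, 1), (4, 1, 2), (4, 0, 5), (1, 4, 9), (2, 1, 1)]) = 5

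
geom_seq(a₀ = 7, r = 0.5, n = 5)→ a_0 = 7*0.5^0 = 7.0
a_1 = 7*0.5^1 = 3.5
a_2 = 7*0.5^2 = 1.75
...
= [7.0, 3.5, 1.75, 0.875, 0.4375]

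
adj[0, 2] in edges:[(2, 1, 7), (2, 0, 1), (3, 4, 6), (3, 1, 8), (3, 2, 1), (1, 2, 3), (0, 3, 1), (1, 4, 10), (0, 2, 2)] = 2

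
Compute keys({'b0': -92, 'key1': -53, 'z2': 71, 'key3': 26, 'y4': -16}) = ['b0', 'key1', 'z2', 'key3', 'y4']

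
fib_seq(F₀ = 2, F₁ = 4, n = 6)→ F_2 = F_1 + F_0 = 6
F_3 = F_2 + F_1 = 10
F_4 = F_3 + F_2 = 16
...
= [2, 4, 6, 10, 16, 26]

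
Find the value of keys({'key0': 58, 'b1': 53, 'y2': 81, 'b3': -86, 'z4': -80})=['key0', 'b1', 'y2', 'b3', 'z4']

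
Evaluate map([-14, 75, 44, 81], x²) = (-14)²=196, (75)²=5625, (44)²=1936, (81)²=6561
= [196, 5625, 1936, 6561]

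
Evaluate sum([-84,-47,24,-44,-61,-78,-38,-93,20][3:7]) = -221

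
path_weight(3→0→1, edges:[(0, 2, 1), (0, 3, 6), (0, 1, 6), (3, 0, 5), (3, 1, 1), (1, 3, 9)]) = 11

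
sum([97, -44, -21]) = 97 + (-44) + (-21)
= 32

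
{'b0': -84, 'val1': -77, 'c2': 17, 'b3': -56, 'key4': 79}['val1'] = -77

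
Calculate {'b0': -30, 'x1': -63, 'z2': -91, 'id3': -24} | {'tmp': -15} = {'b0': -30, 'x1': -63, 'z2': -91, 'id3': -24, 'tmp': -15}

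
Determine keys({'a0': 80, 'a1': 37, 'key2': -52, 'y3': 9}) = ['a0', 'a1', 'key2', 'y3']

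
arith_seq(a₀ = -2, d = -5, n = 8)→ a_0 = -2 + 0*-5 = -2
a_1 = -2 + 1*-5 = -7
a_2 = -2 + 2*-5 = -12
...
= [-2, -7, -12, -17, -22, -27, -32, -37]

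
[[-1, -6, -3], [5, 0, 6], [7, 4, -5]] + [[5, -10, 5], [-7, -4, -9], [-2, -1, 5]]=[[4, -16, 2], [-2, -4, -3], [5, 3, 0]]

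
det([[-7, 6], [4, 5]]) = -59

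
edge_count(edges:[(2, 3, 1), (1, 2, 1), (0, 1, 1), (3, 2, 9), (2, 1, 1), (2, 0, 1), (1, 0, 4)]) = 7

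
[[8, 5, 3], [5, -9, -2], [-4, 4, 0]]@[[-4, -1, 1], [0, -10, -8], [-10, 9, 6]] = [[-62, -31, -14], [0, 67, 65], [16, -36, -36]]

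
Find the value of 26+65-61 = 30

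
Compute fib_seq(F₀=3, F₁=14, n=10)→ F_2 = F_1 + F_0 = 17
F_3 = F_2 + F_1 = 31
F_4 = F_3 + F_2 = 48
...
= [3, 14, 17, 31, 48, 79, 127, 206, 333, 539]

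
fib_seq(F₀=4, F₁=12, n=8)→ [4, 12, 16, 28, 44, 72, 116, 188]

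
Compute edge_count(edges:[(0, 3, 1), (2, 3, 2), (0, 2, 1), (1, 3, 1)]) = 4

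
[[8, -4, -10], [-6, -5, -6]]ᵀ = [[8, -6], [-4, -5], [-10, -6]]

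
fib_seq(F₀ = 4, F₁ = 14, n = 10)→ [4, 14, 18, 32, 50, 82, 132, 214, 346, 560]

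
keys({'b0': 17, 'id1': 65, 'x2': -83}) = ['b0', 'id1', 'x2']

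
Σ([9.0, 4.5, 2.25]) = 9.0 + 4.5 + 2.25
= 15.75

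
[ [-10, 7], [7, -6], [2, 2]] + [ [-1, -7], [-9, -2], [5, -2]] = [[-11, 0], [-2, -8], [7, 0]]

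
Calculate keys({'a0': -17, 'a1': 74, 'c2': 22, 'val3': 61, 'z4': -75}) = ['a0', 'a1', 'c2', 'val3', 'z4']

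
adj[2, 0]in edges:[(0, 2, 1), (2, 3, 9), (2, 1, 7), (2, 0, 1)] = 1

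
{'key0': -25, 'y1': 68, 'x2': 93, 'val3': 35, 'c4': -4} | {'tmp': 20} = {'key0': -25, 'y1': 68, 'x2': 93, 'val3': 35, 'c4': -4, 'tmp': 20}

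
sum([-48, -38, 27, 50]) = (-48) + (-38) + 27 + 50
= -9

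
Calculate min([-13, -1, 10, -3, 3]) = -13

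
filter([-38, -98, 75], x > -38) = keep x where x > -38: -38✗, -98✗, 75✓
= [75]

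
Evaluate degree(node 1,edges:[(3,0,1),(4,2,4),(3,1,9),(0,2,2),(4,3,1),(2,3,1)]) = 1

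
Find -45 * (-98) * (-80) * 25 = -8820000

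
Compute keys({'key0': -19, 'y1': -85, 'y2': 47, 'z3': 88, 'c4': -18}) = ['key0', 'y1', 'y2', 'z3', 'c4']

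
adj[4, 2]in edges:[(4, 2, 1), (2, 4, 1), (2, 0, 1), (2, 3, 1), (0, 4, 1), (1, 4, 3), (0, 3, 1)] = 1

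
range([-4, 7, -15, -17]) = 24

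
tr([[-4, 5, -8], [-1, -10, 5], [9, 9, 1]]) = -13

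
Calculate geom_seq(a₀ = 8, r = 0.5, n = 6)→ a_0 = 8*0.5^0 = 8.0
a_1 = 8*0.5^1 = 4.0
a_2 = 8*0.5^2 = 2.0
...
= [8.0, 4.0, 2.0, 1.0, 0.5, 0.25]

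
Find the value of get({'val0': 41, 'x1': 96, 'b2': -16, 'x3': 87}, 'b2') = -16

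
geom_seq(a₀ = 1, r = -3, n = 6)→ a_0 = 1*(-3)^0 = 1
a_1 = 1*(-3)^1 = -3
a_2 = 1*(-3)^2 = 9
...
= [1, -3, 9, -27, 81, -243]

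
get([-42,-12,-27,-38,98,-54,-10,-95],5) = -54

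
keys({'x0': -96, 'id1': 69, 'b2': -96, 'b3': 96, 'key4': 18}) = ['x0', 'id1', 'b2', 'b3', 'key4']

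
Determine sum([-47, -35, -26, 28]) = -80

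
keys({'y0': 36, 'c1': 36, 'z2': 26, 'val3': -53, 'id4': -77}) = ['y0', 'c1', 'z2', 'val3', 'id4']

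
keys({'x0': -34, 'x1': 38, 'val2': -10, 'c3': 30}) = ['x0', 'x1', 'val2', 'c3']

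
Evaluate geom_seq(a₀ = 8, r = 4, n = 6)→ [8, 32, 128, 512, 2048, 8192]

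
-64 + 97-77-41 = -85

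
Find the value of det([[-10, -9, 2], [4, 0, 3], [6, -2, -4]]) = -382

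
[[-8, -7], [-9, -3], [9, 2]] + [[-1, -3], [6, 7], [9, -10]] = [[-9, -10], [-3, 4], [18, -8]]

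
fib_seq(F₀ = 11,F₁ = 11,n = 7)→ F_2 = F_1 + F_0 = 22
F_3 = F_2 + F_1 = 33
F_4 = F_3 + F_2 = 55
...
= [11, 11, 22, 33, 55, 88, 143]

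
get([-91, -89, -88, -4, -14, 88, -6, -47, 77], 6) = -6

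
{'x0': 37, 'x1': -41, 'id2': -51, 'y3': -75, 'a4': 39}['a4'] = 39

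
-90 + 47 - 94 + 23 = -114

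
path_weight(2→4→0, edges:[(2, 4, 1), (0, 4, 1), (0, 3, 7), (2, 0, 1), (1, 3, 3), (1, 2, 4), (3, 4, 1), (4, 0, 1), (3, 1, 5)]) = w(2→4)=1 + w(4→0)=1
= 2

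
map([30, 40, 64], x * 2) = 30*2=60, 40*2=80, 64*2=128
= [60, 80, 128]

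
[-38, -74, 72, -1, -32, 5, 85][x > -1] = [72, 5, 85]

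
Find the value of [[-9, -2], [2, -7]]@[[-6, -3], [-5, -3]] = [[64, 33], [23, 15]]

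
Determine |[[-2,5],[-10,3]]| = 44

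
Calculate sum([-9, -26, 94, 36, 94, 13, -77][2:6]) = slice → [94, 36, 94, 13]
94 + 36 + 94 + 13
= 237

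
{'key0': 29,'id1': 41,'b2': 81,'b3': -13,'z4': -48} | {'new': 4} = {'key0': 29, 'id1': 41, 'b2': 81, 'b3': -13, 'z4': -48, 'new': 4}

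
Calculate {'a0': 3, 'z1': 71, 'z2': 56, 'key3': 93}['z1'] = 71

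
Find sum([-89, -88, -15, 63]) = -129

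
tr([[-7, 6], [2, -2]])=diagonal: (-7) + (-2)
= -9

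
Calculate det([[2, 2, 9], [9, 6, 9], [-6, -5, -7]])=(1)*(2)*det([[6, 9], [-5, -7]]) + (-1)*(2)*det([[9, 9], [-6, -7]]) + (1)*(9)*det([[9, 6], [-6, -5]])
= 6 + 18 + -81
= -57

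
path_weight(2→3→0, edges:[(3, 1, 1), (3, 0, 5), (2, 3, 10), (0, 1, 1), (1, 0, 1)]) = 15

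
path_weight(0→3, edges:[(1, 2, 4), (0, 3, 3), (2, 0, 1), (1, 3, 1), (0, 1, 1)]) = 3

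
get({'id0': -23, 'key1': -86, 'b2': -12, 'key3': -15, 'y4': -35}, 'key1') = -86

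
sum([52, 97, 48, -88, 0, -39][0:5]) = 109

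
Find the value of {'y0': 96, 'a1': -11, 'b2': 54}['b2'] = 54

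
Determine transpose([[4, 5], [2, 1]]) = [[4, 2], [5, 1]]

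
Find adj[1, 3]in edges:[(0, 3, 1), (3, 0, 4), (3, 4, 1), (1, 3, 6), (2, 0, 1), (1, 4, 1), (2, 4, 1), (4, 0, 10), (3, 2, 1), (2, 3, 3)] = 6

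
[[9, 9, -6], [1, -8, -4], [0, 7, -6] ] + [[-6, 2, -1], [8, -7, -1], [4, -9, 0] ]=[[3, 11, -7], [9, -15, -5], [4, -2, -6]]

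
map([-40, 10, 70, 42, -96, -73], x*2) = [-80, 20, 140, 84, -192, -146]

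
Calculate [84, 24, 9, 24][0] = 84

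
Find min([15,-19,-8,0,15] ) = -19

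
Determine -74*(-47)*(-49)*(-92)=15678824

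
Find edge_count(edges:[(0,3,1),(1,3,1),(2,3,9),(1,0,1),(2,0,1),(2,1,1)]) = 6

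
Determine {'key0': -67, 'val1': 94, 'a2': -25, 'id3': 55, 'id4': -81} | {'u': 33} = {'key0': -67, 'val1': 94, 'a2': -25, 'id3': 55, 'id4': -81, 'u': 33}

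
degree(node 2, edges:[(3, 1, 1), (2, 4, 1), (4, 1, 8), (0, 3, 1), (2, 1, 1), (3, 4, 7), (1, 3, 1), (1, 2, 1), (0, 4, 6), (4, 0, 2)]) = incident: (2,4), (2,1), (1,2)
= 3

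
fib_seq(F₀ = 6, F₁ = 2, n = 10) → [6, 2, 8, 10, 18, 28, 46, 74, 120, 194]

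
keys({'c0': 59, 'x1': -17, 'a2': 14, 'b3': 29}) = ['c0', 'x1', 'a2', 'b3']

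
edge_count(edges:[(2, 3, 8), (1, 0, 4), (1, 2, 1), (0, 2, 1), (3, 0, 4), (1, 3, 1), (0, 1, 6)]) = 7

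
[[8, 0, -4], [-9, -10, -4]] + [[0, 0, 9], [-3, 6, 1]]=[[8, 0, 5], [-12, -4, -3]]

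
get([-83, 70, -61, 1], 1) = 70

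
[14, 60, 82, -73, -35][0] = 14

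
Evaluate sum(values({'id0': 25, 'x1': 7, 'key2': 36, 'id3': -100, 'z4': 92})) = 60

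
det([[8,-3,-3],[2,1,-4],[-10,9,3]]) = (1)*(8)*det([[1, -4], [9, 3]]) + (-1)*(-3)*det([[2, -4], [-10, 3]]) + (1)*(-3)*det([[2, 1], [-10, 9]])
= 312 + -102 + -84
= 126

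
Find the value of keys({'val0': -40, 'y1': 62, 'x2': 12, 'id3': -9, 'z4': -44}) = ['val0', 'y1', 'x2', 'id3', 'z4']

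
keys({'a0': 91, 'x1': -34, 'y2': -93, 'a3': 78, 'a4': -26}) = ['a0', 'x1', 'y2', 'a3', 'a4']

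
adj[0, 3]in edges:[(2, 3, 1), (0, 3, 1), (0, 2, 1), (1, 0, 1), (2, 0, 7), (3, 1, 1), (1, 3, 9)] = 1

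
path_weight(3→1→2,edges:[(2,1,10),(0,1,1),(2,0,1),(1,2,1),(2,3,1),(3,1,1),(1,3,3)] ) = 2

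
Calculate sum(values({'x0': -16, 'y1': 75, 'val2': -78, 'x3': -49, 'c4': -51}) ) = -119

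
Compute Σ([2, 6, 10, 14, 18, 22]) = 2 + 6 + 10 + 14 + 18 + 22
= 72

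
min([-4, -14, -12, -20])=-20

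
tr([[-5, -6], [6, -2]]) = -7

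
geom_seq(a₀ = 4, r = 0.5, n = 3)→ a_0 = 4*0.5^0 = 4.0
a_1 = 4*0.5^1 = 2.0
a_2 = 4*0.5^2 = 1.0
= [4.0, 2.0, 1.0]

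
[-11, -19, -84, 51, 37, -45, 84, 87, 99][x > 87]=[99]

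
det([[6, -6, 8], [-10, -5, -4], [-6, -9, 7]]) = -510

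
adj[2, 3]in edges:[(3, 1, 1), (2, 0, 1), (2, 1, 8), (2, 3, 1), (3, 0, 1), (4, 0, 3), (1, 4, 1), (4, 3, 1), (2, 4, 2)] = 1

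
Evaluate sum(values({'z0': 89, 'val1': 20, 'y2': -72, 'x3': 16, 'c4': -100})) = 89 + 20 + (-72) + 16 + (-100)
= -47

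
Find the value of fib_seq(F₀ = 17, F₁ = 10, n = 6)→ [17, 10, 27, 37, 64, 101]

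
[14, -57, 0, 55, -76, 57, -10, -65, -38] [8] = -38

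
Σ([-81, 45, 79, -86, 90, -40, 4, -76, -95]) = (-81) + 45 + 79 + (-86) + 90 + (-40) + 4 + (-76) + (-95)
= -160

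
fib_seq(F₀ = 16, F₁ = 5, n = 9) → F_2 = F_1 + F_0 = 21
F_3 = F_2 + F_1 = 26
F_4 = F_3 + F_2 = 47
...
= [16, 5, 21, 26, 47, 73, 120, 193, 313]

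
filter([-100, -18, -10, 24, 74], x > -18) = keep x where x > -18: -100✗, -18✗, -10✓, 24✓, 74✓
= [-10, 24, 74]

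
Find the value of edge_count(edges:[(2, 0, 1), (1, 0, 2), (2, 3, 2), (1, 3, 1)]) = 4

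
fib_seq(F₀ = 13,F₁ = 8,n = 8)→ [13, 8, 21, 29, 50, 79, 129, 208]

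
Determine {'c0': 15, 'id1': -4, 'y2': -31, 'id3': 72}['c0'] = 15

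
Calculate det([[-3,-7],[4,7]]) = (-3)*(7) - (-7)*(4)
= 7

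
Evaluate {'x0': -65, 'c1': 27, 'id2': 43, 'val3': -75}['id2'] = 43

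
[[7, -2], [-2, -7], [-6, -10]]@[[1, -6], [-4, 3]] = C[0][0] = (7)*(1) + (-2)*(-4) = 15
C[0][1] = (7)*(-6) + (-2)*(3) = -48
C[1][0] = (-2)*(1) + (-7)*(-4) = 26
C[1][1] = (-2)*(-6) + (-7)*(3) = -9
C[2][0] = (-6)*(1) + (-10)*(-4) = 34
C[2][1] = (-6)*(-6) + (-10)*(3) = 6
= [[15, -48], [26, -9], [34, 6]]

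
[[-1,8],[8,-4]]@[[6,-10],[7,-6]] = C[0][0] = (-1)*(6) + (8)*(7) = 50
C[0][1] = (-1)*(-10) + (8)*(-6) = -38
C[1][0] = (8)*(6) + (-4)*(7) = 20
C[1][1] = (8)*(-10) + (-4)*(-6) = -56
= [[50, -38], [20, -56]]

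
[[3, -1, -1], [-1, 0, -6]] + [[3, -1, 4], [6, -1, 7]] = [[6, -2, 3], [5, -1, 1]]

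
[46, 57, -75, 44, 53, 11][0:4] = [46, 57, -75, 44]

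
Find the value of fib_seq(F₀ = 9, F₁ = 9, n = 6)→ F_2 = F_1 + F_0 = 18
F_3 = F_2 + F_1 = 27
F_4 = F_3 + F_2 = 45
...
= [9, 9, 18, 27, 45, 72]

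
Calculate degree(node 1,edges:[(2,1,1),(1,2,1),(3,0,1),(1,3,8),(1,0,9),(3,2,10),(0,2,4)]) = 4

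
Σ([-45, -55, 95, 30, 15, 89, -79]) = (-45) + (-55) + 95 + 30 + 15 + 89 + (-79)
= 50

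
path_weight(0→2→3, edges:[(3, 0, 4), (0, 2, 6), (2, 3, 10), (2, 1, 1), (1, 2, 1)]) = 16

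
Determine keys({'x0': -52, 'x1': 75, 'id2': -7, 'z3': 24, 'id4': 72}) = ['x0', 'x1', 'id2', 'z3', 'id4']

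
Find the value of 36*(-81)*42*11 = -1347192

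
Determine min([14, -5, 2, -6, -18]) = -18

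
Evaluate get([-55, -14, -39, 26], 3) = 26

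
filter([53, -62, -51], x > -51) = [53]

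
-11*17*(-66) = 12342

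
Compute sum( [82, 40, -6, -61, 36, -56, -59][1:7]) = slice → [40, -6, -61, 36, -56, -59]
40 + (-6) + (-61) + 36 + (-56) + (-59)
= -106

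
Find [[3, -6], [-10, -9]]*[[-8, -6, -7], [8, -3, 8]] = C[0][0] = (3)*(-8) + (-6)*(8) = -72
C[0][1] = (3)*(-6) + (-6)*(-3) = 0
C[0][2] = (3)*(-7) + (-6)*(8) = -69
C[1][0] = (-10)*(-8) + (-9)*(8) = 8
C[1][1] = (-10)*(-6) + (-9)*(-3) = 87
C[1][2] = (-10)*(-7) + (-9)*(8) = -2
= [[-72, 0, -69], [8, 87, -2]]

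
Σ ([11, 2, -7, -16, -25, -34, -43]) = 11 + 2 + (-7) + (-16) + (-25) + (-34) + (-43)
= -112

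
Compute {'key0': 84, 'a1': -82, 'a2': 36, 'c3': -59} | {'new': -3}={'key0': 84, 'a1': -82, 'a2': 36, 'c3': -59, 'new': -3}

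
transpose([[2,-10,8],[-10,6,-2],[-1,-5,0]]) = [[2, -10, -1], [-10, 6, -5], [8, -2, 0]]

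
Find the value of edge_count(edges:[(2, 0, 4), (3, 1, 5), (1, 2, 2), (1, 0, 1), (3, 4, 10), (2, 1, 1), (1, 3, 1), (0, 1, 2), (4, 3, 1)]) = 9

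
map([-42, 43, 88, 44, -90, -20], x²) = [1764, 1849, 7744, 1936, 8100, 400]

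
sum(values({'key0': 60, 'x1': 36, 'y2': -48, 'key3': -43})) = 5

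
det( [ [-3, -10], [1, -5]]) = 25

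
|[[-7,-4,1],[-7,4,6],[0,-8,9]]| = (1)*(-7)*det([[4, 6], [-8, 9]]) + (-1)*(-4)*det([[-7, 6], [0, 9]]) + (1)*(1)*det([[-7, 4], [0, -8]])
= -588 + -252 + 56
= -784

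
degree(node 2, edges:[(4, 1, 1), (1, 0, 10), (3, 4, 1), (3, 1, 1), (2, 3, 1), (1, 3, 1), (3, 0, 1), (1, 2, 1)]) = 2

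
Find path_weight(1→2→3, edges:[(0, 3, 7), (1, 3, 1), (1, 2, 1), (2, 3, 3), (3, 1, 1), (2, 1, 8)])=4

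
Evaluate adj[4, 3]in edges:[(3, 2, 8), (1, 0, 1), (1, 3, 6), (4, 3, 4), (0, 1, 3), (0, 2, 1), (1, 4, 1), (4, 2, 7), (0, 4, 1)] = 4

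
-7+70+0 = 63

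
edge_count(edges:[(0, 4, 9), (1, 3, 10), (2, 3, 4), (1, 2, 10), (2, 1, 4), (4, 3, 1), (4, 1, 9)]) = 7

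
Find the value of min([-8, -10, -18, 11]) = -18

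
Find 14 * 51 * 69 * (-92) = -4532472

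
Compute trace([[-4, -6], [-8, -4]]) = diagonal: (-4) + (-4)
= -8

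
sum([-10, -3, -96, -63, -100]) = (-10) + (-3) + (-96) + (-63) + (-100)
= -272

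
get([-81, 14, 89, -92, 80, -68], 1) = 14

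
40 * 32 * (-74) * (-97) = 9187840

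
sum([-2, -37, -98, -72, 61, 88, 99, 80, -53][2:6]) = slice → [-98, -72, 61, 88]
(-98) + (-72) + 61 + 88
= -21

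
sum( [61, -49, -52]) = -40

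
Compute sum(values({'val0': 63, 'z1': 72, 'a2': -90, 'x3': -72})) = 63 + 72 + (-90) + (-72)
= -27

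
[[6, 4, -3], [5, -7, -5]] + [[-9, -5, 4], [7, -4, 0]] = [[-3, -1, 1], [12, -11, -5]]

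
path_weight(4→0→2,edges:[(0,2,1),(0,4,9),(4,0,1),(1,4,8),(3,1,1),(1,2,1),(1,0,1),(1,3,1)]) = 2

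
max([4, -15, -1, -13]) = 4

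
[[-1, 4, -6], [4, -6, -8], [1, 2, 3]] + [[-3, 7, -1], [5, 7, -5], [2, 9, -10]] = [[-4, 11, -7], [9, 1, -13], [3, 11, -7]]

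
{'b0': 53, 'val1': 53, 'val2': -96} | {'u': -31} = {'b0': 53, 'val1': 53, 'val2': -96, 'u': -31}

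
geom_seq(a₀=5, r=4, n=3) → [5, 20, 80]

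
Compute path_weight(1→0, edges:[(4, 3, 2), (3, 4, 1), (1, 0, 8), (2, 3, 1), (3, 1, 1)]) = 8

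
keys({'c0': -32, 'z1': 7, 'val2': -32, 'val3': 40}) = ['c0', 'z1', 'val2', 'val3']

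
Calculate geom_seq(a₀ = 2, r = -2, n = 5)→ a_0 = 2*(-2)^0 = 2
a_1 = 2*(-2)^1 = -4
a_2 = 2*(-2)^2 = 8
...
= [2, -4, 8, -16, 32]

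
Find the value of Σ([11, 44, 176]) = 11 + 44 + 176
= 231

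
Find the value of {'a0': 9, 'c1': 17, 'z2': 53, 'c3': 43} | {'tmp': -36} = {'a0': 9, 'c1': 17, 'z2': 53, 'c3': 43, 'tmp': -36}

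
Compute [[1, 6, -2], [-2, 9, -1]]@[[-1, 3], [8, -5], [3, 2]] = C[0][0] = (1)*(-1) + (6)*(8) + (-2)*(3) = 41
C[0][1] = (1)*(3) + (6)*(-5) + (-2)*(2) = -31
C[1][0] = (-2)*(-1) + (9)*(8) + (-1)*(3) = 71
C[1][1] = (-2)*(3) + (9)*(-5) + (-1)*(2) = -53
= [[41, -31], [71, -53]]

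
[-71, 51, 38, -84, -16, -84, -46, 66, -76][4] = -16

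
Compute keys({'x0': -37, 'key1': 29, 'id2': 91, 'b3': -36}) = ['x0', 'key1', 'id2', 'b3']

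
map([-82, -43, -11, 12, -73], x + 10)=[-72, -33, -1, 22, -63]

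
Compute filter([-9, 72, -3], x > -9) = keep x where x > -9: -9✗, 72✓, -3✓
= [72, -3]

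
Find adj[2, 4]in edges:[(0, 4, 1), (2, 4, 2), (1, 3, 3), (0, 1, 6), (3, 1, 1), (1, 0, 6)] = 2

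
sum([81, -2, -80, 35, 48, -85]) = 81 + (-2) + (-80) + 35 + 48 + (-85)
= -3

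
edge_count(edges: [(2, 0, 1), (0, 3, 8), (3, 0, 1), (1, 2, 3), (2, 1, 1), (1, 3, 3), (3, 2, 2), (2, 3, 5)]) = 8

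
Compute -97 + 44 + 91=38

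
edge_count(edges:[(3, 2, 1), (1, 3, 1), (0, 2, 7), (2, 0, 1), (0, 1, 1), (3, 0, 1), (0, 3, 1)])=7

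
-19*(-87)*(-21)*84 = -2915892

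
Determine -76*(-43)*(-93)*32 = -9725568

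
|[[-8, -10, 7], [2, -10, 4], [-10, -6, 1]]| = -476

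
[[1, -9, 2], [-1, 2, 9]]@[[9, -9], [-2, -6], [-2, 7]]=C[0][0] = (1)*(9) + (-9)*(-2) + (2)*(-2) = 23
C[0][1] = (1)*(-9) + (-9)*(-6) + (2)*(7) = 59
C[1][0] = (-1)*(9) + (2)*(-2) + (9)*(-2) = -31
C[1][1] = (-1)*(-9) + (2)*(-6) + (9)*(7) = 60
= [[23, 59], [-31, 60]]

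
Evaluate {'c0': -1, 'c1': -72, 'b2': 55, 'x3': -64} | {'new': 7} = {'c0': -1, 'c1': -72, 'b2': 55, 'x3': -64, 'new': 7}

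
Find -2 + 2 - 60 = -60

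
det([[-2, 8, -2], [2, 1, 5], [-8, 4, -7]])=-186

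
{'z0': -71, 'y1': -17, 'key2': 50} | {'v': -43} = {'z0': -71, 'y1': -17, 'key2': 50, 'v': -43}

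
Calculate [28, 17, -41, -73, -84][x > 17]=keep x where x > 17: 28✓, 17✗, -41✗, -73✗, -84✗
= [28]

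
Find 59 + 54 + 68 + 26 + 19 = 226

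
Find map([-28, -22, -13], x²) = (-28)²=784, (-22)²=484, (-13)²=169
= [784, 484, 169]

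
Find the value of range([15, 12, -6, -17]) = 32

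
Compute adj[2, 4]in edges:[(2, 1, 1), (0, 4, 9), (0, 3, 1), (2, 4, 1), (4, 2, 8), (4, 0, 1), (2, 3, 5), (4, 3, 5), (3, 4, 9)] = 1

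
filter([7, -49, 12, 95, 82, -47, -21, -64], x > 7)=keep x where x > 7: 7✗, -49✗, 12✓, 95✓, 82✓, -47✗, -21✗, -64✗
= [12, 95, 82]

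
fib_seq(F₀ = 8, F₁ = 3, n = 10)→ F_2 = F_1 + F_0 = 11
F_3 = F_2 + F_1 = 14
F_4 = F_3 + F_2 = 25
...
= [8, 3, 11, 14, 25, 39, 64, 103, 167, 270]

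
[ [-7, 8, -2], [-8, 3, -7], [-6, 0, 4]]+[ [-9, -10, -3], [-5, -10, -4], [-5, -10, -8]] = [[-16, -2, -5], [-13, -7, -11], [-11, -10, -4]]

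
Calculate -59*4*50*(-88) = 1038400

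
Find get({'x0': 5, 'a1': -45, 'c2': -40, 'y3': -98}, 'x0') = 5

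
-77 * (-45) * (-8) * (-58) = 1607760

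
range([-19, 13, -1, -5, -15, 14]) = 33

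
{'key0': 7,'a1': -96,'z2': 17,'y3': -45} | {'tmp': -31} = {'key0': 7, 'a1': -96, 'z2': 17, 'y3': -45, 'tmp': -31}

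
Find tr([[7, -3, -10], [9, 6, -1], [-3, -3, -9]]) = diagonal: 7 + 6 + (-9)
= 4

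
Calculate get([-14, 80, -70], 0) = -14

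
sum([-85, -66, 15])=-136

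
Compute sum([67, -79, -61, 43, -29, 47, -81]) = 67 + (-79) + (-61) + 43 + (-29) + 47 + (-81)
= -93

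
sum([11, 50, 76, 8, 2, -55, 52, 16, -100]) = 11 + 50 + 76 + 8 + 2 + (-55) + 52 + 16 + (-100)
= 60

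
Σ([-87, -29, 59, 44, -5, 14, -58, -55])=-117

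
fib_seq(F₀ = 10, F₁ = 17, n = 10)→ F_2 = F_1 + F_0 = 27
F_3 = F_2 + F_1 = 44
F_4 = F_3 + F_2 = 71
...
= [10, 17, 27, 44, 71, 115, 186, 301, 487, 788]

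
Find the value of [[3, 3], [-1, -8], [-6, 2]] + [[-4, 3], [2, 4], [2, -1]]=[[-1, 6], [1, -4], [-4, 1]]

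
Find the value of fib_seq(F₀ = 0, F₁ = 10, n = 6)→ F_2 = F_1 + F_0 = 10
F_3 = F_2 + F_1 = 20
F_4 = F_3 + F_2 = 30
...
= [0, 10, 10, 20, 30, 50]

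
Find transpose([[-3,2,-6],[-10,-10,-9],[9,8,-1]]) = [[-3, -10, 9], [2, -10, 8], [-6, -9, -1]]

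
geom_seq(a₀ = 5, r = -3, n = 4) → a_0 = 5*(-3)^0 = 5
a_1 = 5*(-3)^1 = -15
a_2 = 5*(-3)^2 = 45
...
= [5, -15, 45, -135]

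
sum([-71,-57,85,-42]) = -85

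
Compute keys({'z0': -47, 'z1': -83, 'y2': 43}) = ['z0', 'z1', 'y2']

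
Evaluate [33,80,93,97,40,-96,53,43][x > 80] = keep x where x > 80: 33✗, 80✗, 93✓, 97✓, 40✗, -96✗, 53✗, 43✗
= [93, 97]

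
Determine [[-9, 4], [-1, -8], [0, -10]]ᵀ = [[-9, -1, 0], [4, -8, -10]]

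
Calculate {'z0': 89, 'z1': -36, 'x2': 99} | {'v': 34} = {'z0': 89, 'z1': -36, 'x2': 99, 'v': 34}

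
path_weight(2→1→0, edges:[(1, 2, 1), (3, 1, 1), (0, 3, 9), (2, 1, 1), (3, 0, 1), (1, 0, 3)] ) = w(2→1)=1 + w(1→0)=3
= 4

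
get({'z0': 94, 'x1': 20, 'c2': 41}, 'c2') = 41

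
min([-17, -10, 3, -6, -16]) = -17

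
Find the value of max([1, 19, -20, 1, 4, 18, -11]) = 19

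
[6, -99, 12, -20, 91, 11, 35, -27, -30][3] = -20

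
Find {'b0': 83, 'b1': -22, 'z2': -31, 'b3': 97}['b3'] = 97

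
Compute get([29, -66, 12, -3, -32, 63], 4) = -32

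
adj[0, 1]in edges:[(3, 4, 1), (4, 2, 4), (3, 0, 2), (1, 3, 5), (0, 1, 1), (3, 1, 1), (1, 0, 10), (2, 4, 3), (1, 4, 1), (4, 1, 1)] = 1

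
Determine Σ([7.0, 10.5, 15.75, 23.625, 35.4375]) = 7.0 + 10.5 + 15.75 + 23.625 + 35.4375
= 92.3125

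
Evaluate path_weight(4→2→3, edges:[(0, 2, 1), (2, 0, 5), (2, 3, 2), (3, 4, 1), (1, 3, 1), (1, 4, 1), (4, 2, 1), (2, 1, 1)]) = 3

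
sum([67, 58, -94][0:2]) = slice → [67, 58]
67 + 58
= 125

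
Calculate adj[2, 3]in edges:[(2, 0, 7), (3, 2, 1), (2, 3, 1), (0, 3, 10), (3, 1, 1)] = 1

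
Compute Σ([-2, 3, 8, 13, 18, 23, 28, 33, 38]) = (-2) + 3 + 8 + 13 + 18 + 23 + 28 + 33 + 38
= 162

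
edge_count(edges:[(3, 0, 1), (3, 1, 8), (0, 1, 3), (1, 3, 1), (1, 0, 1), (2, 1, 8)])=6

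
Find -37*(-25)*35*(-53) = -1715875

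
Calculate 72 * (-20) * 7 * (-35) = 352800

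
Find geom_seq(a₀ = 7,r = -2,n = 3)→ a_0 = 7*(-2)^0 = 7
a_1 = 7*(-2)^1 = -14
a_2 = 7*(-2)^2 = 28
= [7, -14, 28]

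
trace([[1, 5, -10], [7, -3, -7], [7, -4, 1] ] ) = diagonal: 1 + (-3) + 1
= -1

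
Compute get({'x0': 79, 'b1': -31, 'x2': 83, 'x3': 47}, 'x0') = 79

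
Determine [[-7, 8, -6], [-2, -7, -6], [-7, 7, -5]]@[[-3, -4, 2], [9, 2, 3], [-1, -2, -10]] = [[99, 56, 70], [-51, 6, 35], [89, 52, 57]]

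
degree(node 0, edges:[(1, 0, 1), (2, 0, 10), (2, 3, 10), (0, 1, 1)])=3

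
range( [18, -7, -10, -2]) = 28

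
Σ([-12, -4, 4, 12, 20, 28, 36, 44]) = 128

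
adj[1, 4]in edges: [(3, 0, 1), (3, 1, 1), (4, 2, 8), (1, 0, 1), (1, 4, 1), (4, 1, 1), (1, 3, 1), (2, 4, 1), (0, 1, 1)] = 1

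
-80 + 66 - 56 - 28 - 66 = -164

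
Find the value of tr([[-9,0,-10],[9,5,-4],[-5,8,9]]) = 5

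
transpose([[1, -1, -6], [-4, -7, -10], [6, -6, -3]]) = [[1, -4, 6], [-1, -7, -6], [-6, -10, -3]]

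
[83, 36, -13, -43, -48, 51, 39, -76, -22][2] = -13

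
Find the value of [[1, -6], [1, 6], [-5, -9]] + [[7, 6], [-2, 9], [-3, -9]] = [[8, 0], [-1, 15], [-8, -18]]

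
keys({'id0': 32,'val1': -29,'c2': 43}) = ['id0', 'val1', 'c2']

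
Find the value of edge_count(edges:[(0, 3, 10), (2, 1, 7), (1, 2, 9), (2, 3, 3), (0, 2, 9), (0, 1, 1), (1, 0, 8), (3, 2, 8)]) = 8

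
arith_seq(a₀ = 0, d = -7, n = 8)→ a_0 = 0 + 0*-7 = 0
a_1 = 0 + 1*-7 = -7
a_2 = 0 + 2*-7 = -14
...
= [0, -7, -14, -21, -28, -35, -42, -49]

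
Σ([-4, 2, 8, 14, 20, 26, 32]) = 98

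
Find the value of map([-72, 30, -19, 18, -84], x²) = [5184, 900, 361, 324, 7056]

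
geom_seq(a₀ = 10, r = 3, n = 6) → a_0 = 10*3^0 = 10
a_1 = 10*3^1 = 30
a_2 = 10*3^2 = 90
...
= [10, 30, 90, 270, 810, 2430]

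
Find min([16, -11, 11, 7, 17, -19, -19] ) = -19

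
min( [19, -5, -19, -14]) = -19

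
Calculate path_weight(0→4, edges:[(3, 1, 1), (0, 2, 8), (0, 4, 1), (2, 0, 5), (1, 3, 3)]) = 1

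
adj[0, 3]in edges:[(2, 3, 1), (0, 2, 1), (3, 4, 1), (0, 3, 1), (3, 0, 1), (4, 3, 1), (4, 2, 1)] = 1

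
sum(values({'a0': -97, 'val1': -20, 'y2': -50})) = -167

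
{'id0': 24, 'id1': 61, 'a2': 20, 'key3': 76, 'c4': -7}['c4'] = -7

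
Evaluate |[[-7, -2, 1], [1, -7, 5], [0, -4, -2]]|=(1)*(-7)*det([[-7, 5], [-4, -2]]) + (-1)*(-2)*det([[1, 5], [0, -2]]) + (1)*(1)*det([[1, -7], [0, -4]])
= -238 + -4 + -4
= -246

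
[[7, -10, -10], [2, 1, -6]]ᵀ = [[7, 2], [-10, 1], [-10, -6]]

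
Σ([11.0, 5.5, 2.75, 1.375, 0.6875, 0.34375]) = 11.0 + 5.5 + 2.75 + 1.375 + 0.6875 + 0.34375
= 21.65625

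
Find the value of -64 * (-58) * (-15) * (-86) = 4788480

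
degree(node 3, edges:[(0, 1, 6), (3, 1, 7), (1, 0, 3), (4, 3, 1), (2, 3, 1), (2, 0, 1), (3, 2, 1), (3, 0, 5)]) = incident: (3,1), (4,3), (2,3), (3,2), (3,0)
= 5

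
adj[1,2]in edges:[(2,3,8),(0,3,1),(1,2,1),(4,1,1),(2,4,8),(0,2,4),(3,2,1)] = 1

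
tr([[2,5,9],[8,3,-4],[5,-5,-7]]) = -2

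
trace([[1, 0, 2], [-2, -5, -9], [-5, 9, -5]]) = diagonal: 1 + (-5) + (-5)
= -9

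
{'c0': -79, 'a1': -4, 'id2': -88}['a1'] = -4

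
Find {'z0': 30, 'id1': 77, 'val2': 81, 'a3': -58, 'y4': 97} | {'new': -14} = {'z0': 30, 'id1': 77, 'val2': 81, 'a3': -58, 'y4': 97, 'new': -14}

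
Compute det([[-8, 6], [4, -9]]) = 48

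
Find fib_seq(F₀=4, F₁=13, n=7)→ [4, 13, 17, 30, 47, 77, 124]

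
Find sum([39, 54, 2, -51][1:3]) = 56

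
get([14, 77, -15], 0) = 14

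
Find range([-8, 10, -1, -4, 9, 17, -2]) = 25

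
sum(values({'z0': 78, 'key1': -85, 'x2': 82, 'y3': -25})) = 78 + (-85) + 82 + (-25)
= 50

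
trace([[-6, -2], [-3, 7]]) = diagonal: (-6) + 7
= 1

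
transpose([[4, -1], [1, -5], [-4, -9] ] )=[[4, 1, -4], [-1, -5, -9]]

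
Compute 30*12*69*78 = 1937520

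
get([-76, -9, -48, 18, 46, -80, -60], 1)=-9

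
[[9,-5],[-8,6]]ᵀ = [[9, -8], [-5, 6]]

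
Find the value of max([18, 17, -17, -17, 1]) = 18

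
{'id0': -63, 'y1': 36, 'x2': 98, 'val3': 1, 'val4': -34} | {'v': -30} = {'id0': -63, 'y1': 36, 'x2': 98, 'val3': 1, 'val4': -34, 'v': -30}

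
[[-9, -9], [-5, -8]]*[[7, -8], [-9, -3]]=C[0][0] = (-9)*(7) + (-9)*(-9) = 18
C[0][1] = (-9)*(-8) + (-9)*(-3) = 99
C[1][0] = (-5)*(7) + (-8)*(-9) = 37
C[1][1] = (-5)*(-8) + (-8)*(-3) = 64
= [[18, 99], [37, 64]]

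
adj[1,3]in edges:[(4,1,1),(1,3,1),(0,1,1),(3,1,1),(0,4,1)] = 1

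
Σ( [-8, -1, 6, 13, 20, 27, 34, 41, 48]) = (-8) + (-1) + 6 + 13 + 20 + 27 + 34 + 41 + 48
= 180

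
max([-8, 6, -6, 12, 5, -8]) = 12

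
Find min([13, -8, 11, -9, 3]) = -9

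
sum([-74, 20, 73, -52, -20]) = (-74) + 20 + 73 + (-52) + (-20)
= -53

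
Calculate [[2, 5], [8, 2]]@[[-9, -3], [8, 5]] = [[22, 19], [-56, -14]]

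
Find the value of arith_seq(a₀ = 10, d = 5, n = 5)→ a_0 = 10 + 0*5 = 10
a_1 = 10 + 1*5 = 15
a_2 = 10 + 2*5 = 20
...
= [10, 15, 20, 25, 30]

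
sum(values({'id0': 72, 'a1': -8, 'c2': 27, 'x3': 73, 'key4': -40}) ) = 124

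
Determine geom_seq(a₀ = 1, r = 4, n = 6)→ [1, 4, 16, 64, 256, 1024]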